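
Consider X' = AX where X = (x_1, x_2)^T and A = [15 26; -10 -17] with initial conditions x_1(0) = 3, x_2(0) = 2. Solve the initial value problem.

x_1(t) = 50e^(-t)sin(2t) + 3e^(-t)cos(2t), x_2(t) = -31e^(-t)sin(2t) + 2e^(-t)cos(2t)

Coefficient matrix A = [[15, 26], [-10, -17]].
Characteristic polynomial det(A - λI) = λ^2 + 2λ + 5 = 0.
Eigenvalues λ = -1 ± 2i (complex conjugate pair).
For λ=-1+2i: an eigenvector is (-2,1) - i(-3,2) = (-2 + 3i, 1 - 2i).
A real fundamental pair from Re and Im of e^((-1+2i)t)v: X_1 = e^(-t)(cos(2t)·(-2,1) + sin(2t)·(-3,2)), X_2 = e^(-t)(sin(2t)·(-2,1) - cos(2t)·(-3,2)).
General solution: c_1X_1 + c_2X_2.
Applying x_1(0)=3, x_2(0)=2 gives c_1=-12, c_2=-7.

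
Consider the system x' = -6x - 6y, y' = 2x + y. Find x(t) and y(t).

Coefficient matrix A = [[-6, -6], [2, 1]].
Characteristic polynomial det(A - λI) = λ^2 + 5λ + 6 = 0.
Eigenvalues λ = -3, -2.
For λ=-3: (A-λI) row 1 is [-3, -6], so an eigenvector is (2, -1).
For λ=-2: (A-λI) row 1 is [-4, -6], so an eigenvector is (-3, 2).
General solution: C_1e^(-3t)(2,-1) + C_2e^(-2t)(-3,2).

x(t) = 2C_1e^(-3t) - 3C_2e^(-2t), y(t) = -C_1e^(-3t) + 2C_2e^(-2t)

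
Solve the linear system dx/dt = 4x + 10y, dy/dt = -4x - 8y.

x(t) = c_1e^(-2t)sin(2t) + 2c_1e^(-2t)cos(2t) + 2c_2e^(-2t)sin(2t) - c_2e^(-2t)cos(2t), y(t) = -c_1e^(-2t)sin(2t) - c_1e^(-2t)cos(2t) - c_2e^(-2t)sin(2t) + c_2e^(-2t)cos(2t)

Coefficient matrix A = [[4, 10], [-4, -8]].
Characteristic polynomial det(A - λI) = λ^2 + 4λ + 8 = 0.
Eigenvalues λ = -2 ± 2i (complex conjugate pair).
For λ=-2+2i: an eigenvector is (2,-1) - i(1,-1) = (2 - i, -1 + i).
A real fundamental pair from Re and Im of e^((-2+2i)t)v: X_1 = e^(-2t)(cos(2t)·(2,-1) + sin(2t)·(1,-1)), X_2 = e^(-2t)(sin(2t)·(2,-1) - cos(2t)·(1,-1)).
General solution: c_1X_1 + c_2X_2.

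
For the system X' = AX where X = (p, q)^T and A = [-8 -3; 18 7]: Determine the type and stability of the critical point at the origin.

saddle

A = [[-8,-3],[18,7]]; det(A-λI) = λ^2 + λ - 2.
λ = 1, -2: opposite signs.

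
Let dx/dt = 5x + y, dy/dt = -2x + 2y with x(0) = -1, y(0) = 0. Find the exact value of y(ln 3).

108

A = [[5,1],[-2,2]]; eigenvalues λ = 3, 4.
Eigenvectors: (-1,2) for λ=3, (1,-1) for λ=4.
From the initial condition, c_1 = -1, c_2 = -2.
y(ln 3) = (-1)(3^3)(2) + (-2)(3^4)(-1) = 108.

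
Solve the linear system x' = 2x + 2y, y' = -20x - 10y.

x(t) = -c_1e^(-4t)cos(2t) - c_2e^(-4t)sin(2t), y(t) = c_1e^(-4t)sin(2t) + 3c_1e^(-4t)cos(2t) + 3c_2e^(-4t)sin(2t) - c_2e^(-4t)cos(2t)

Coefficient matrix A = [[2, 2], [-20, -10]].
Characteristic polynomial det(A - λI) = λ^2 + 8λ + 20 = 0.
Eigenvalues λ = -4 ± 2i (complex conjugate pair).
For λ=-4+2i: an eigenvector is (-1,3) - i(0,1) = (-1, 3 - i).
A real fundamental pair from Re and Im of e^((-4+2i)t)v: X_1 = e^(-4t)(cos(2t)·(-1,3) + sin(2t)·(0,1)), X_2 = e^(-4t)(sin(2t)·(-1,3) - cos(2t)·(0,1)).
General solution: c_1X_1 + c_2X_2.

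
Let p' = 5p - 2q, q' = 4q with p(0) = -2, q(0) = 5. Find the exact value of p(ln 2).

A = [[5,-2],[0,4]]; eigenvalues λ = 5, 4.
Eigenvectors: (-1,0) for λ=5, (-2,-1) for λ=4.
From the initial condition, c_1 = 12, c_2 = -5.
p(ln 2) = (12)(2^5)(-1) + (-5)(2^4)(-2) = -224.

-224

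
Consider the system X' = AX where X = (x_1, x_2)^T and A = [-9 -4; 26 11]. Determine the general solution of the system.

Coefficient matrix A = [[-9, -4], [26, 11]].
Characteristic polynomial det(A - λI) = λ^2 - 2λ + 5 = 0.
Eigenvalues λ = 1 ± 2i (complex conjugate pair).
For λ=1+2i: an eigenvector is (1,-3) - i(1,-2) = (1 - i, -3 + 2i).
A real fundamental pair from Re and Im of e^((1+2i)t)v: X_1 = e^(t)(cos(2t)·(1,-3) + sin(2t)·(1,-2)), X_2 = e^(t)(sin(2t)·(1,-3) - cos(2t)·(1,-2)).
General solution: K_1X_1 + K_2X_2.

x_1(t) = K_1e^(t)sin(2t) + K_1e^(t)cos(2t) + K_2e^(t)sin(2t) - K_2e^(t)cos(2t), x_2(t) = -2K_1e^(t)sin(2t) - 3K_1e^(t)cos(2t) - 3K_2e^(t)sin(2t) + 2K_2e^(t)cos(2t)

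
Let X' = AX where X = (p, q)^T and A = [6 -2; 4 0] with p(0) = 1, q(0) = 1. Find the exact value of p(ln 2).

16

A = [[6,-2],[4,0]]; eigenvalues λ = 2, 4.
Eigenvectors: (-1,-2) for λ=2, (1,1) for λ=4.
From the initial condition, c_1 = 0, c_2 = 1.
p(ln 2) = (0)(2^2)(-1) + (1)(2^4)(1) = 16.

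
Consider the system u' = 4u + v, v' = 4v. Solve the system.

u(t) = C_1e^(4t) + C_2te^(4t) - C_2e^(4t), v(t) = C_2e^(4t)

Coefficient matrix A = [[4, 1], [0, 4]].
Characteristic polynomial det(A - λI) = λ^2 - 8λ + 16 = 0.
Single eigenvalue λ = 4 with algebraic multiplicity 2.
Eigenvector v = (1,0); generalized eigenvector w with (A-λI)w=v is (-1,1).
General solution: e^(4t)[C_1·v + C_2·(t·v + w)].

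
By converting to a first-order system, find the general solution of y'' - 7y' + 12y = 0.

Let x_1 = y, x_2 = y'. Then x_1' = x_2 and x_2' = -12x_1 + 7x_2.
A = [[0,1],[-12,7]]; det(A-λI) = λ^2 - 7λ + 12.
Eigenvalues λ = 3, 4 with eigenvectors (1,3), (1,4).

y(t) = K_1e^(3t) + K_2e^(4t)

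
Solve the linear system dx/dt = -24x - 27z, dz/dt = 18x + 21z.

x(t) = -c_1e^(3t) + 3c_2e^(-6t), z(t) = c_1e^(3t) - 2c_2e^(-6t)

Coefficient matrix A = [[-24, -27], [18, 21]].
Characteristic polynomial det(A - λI) = λ^2 + 3λ - 18 = 0.
Eigenvalues λ = 3, -6.
For λ=3: (A-λI) row 1 is [-27, -27], so an eigenvector is (-1, 1).
For λ=-6: (A-λI) row 1 is [-18, -27], so an eigenvector is (3, -2).
General solution: c_1e^(3t)(-1,1) + c_2e^(-6t)(3,-2).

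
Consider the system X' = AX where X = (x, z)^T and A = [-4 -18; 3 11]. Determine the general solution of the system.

x(t) = -2K_1e^(5t) - 3K_2e^(2t), z(t) = K_1e^(5t) + K_2e^(2t)

Coefficient matrix A = [[-4, -18], [3, 11]].
Characteristic polynomial det(A - λI) = λ^2 - 7λ + 10 = 0.
Eigenvalues λ = 5, 2.
For λ=5: (A-λI) row 1 is [-9, -18], so an eigenvector is (-2, 1).
For λ=2: (A-λI) row 1 is [-6, -18], so an eigenvector is (-3, 1).
General solution: K_1e^(5t)(-2,1) + K_2e^(2t)(-3,1).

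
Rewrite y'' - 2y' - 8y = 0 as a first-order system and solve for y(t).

y(t) = K_1e^(-2t) + K_2e^(4t)

Let x_1 = y, x_2 = y'. Then x_1' = x_2 and x_2' = 8x_1 + 2x_2.
A = [[0,1],[8,2]]; det(A-λI) = λ^2 - 2λ - 8.
Eigenvalues λ = -2, 4 with eigenvectors (1,-2), (1,4).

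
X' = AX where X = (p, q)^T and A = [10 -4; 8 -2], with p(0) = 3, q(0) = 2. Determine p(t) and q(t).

Coefficient matrix A = [[10, -4], [8, -2]].
Characteristic polynomial det(A - λI) = λ^2 - 8λ + 12 = 0.
Eigenvalues λ = 2, 6.
For λ=2: (A-λI) row 1 is [8, -4], so an eigenvector is (-1, -2).
For λ=6: (A-λI) row 1 is [4, -4], so an eigenvector is (-1, -1).
General solution: K_1e^(2t)(-1,-2) + K_2e^(6t)(-1,-1).
Applying p(0)=3, q(0)=2 gives K_1=1, K_2=-4.

p(t) = 4e^(6t) - e^(2t), q(t) = 4e^(6t) - 2e^(2t)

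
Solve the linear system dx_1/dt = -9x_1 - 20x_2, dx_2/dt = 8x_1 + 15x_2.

x_1(t) = 2c_1e^(3t)sin(4t) + c_1e^(3t)cos(4t) + c_2e^(3t)sin(4t) - 2c_2e^(3t)cos(4t), x_2(t) = -c_1e^(3t)sin(4t) - c_1e^(3t)cos(4t) - c_2e^(3t)sin(4t) + c_2e^(3t)cos(4t)

Coefficient matrix A = [[-9, -20], [8, 15]].
Characteristic polynomial det(A - λI) = λ^2 - 6λ + 25 = 0.
Eigenvalues λ = 3 ± 4i (complex conjugate pair).
For λ=3+4i: an eigenvector is (1,-1) - i(2,-1) = (1 - 2i, -1 + i).
A real fundamental pair from Re and Im of e^((3+4i)t)v: X_1 = e^(3t)(cos(4t)·(1,-1) + sin(4t)·(2,-1)), X_2 = e^(3t)(sin(4t)·(1,-1) - cos(4t)·(2,-1)).
General solution: c_1X_1 + c_2X_2.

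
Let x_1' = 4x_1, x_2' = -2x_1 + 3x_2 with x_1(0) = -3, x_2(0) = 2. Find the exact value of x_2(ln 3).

A = [[4,0],[-2,3]]; eigenvalues λ = 4, 3.
Eigenvectors: (-1,2) for λ=4, (0,1) for λ=3.
From the initial condition, c_1 = 3, c_2 = -4.
x_2(ln 3) = (3)(3^4)(2) + (-4)(3^3)(1) = 378.

378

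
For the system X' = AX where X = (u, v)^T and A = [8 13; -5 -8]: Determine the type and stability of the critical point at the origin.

center

A = [[8,13],[-5,-8]]; det(A-λI) = λ^2 + 1.
λ = 0 ± i: zero real part.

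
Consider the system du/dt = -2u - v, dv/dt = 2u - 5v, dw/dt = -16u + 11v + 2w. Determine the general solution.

u(t) = -c_1e^(-3t) + c_2e^(-4t), v(t) = -c_1e^(-3t) + 2c_2e^(-4t), w(t) = -c_1e^(-3t) - c_2e^(-4t) + c_3e^(2t)

Coefficient matrix A = [[-2, -1, 0], [2, -5, 0], [-16, 11, 2]].
det(A - λI) = 0 gives eigenvalues λ = -3, -4, 2.
For λ=-3: eigenvector (-1,-1,-1).
For λ=-4: eigenvector (1,2,-1).
For λ=2: eigenvector (0,0,1).
General solution: c_1e^(-3t)(-1,-1,-1) + c_2e^(-4t)(1,2,-1) + c_3e^(2t)(0,0,1).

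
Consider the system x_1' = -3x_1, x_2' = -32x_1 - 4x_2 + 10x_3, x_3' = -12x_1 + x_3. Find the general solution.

x_1(t) = C_3e^(-3t), x_2(t) = 2C_1e^(t) + C_2e^(-4t) - 2C_3e^(-3t), x_3(t) = C_1e^(t) + 3C_3e^(-3t)

Coefficient matrix A = [[-3, 0, 0], [-32, -4, 10], [-12, 0, 1]].
det(A - λI) = 0 gives eigenvalues λ = 1, -4, -3.
For λ=1: eigenvector (0,2,1).
For λ=-4: eigenvector (0,1,0).
For λ=-3: eigenvector (1,-2,3).
General solution: C_1e^(t)(0,2,1) + C_2e^(-4t)(0,1,0) + C_3e^(-3t)(1,-2,3).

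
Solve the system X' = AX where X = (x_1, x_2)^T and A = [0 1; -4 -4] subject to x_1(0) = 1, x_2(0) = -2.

x_1(t) = e^(-2t), x_2(t) = -2e^(-2t)

Coefficient matrix A = [[0, 1], [-4, -4]].
Characteristic polynomial det(A - λI) = λ^2 + 4λ + 4 = 0.
Single eigenvalue λ = -2 with algebraic multiplicity 2.
Eigenvector v = (1,-2); generalized eigenvector w with (A-λI)w=v is (-1,3).
General solution: e^(-2t)[C_1·v + C_2·(t·v + w)].
Applying x_1(0)=1, x_2(0)=-2 gives C_1=1, C_2=0.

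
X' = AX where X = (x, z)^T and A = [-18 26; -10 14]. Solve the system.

Coefficient matrix A = [[-18, 26], [-10, 14]].
Characteristic polynomial det(A - λI) = λ^2 + 4λ + 8 = 0.
Eigenvalues λ = -2 ± 2i (complex conjugate pair).
For λ=-2+2i: an eigenvector is (3,2) - i(2,1) = (3 - 2i, 2 - i).
A real fundamental pair from Re and Im of e^((-2+2i)t)v: X_1 = e^(-2t)(cos(2t)·(3,2) + sin(2t)·(2,1)), X_2 = e^(-2t)(sin(2t)·(3,2) - cos(2t)·(2,1)).
General solution: K_1X_1 + K_2X_2.

x(t) = 2K_1e^(-2t)sin(2t) + 3K_1e^(-2t)cos(2t) + 3K_2e^(-2t)sin(2t) - 2K_2e^(-2t)cos(2t), z(t) = K_1e^(-2t)sin(2t) + 2K_1e^(-2t)cos(2t) + 2K_2e^(-2t)sin(2t) - K_2e^(-2t)cos(2t)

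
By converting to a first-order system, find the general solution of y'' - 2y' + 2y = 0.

Let x_1 = y, x_2 = y'. Then x_1' = x_2 and x_2' = -2x_1 + 2x_2.
A = [[0,1],[-2,2]]; det(A-λI) = λ^2 - 2λ + 2.
Eigenvalues λ = 1 ± i.

y(t) = C_1e^(t)cos(t) + C_2e^(t)sin(t)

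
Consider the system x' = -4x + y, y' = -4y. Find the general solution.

Coefficient matrix A = [[-4, 1], [0, -4]].
Characteristic polynomial det(A - λI) = λ^2 + 8λ + 16 = 0.
Single eigenvalue λ = -4 with algebraic multiplicity 2.
Eigenvector v = (-1,0); generalized eigenvector w with (A-λI)w=v is (3,-1).
General solution: e^(-4t)[c_1·v + c_2·(t·v + w)].

x(t) = -c_1e^(-4t) - c_2te^(-4t) + 3c_2e^(-4t), y(t) = -c_2e^(-4t)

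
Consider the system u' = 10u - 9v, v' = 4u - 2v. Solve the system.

u(t) = 3C_1e^(4t) + 3C_2te^(4t) + 2C_2e^(4t), v(t) = 2C_1e^(4t) + 2C_2te^(4t) + C_2e^(4t)

Coefficient matrix A = [[10, -9], [4, -2]].
Characteristic polynomial det(A - λI) = λ^2 - 8λ + 16 = 0.
Single eigenvalue λ = 4 with algebraic multiplicity 2.
Eigenvector v = (3,2); generalized eigenvector w with (A-λI)w=v is (2,1).
General solution: e^(4t)[C_1·v + C_2·(t·v + w)].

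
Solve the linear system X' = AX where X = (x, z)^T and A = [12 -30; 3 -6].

Coefficient matrix A = [[12, -30], [3, -6]].
Characteristic polynomial det(A - λI) = λ^2 - 6λ + 18 = 0.
Eigenvalues λ = 3 ± 3i (complex conjugate pair).
For λ=3+3i: an eigenvector is (-3,-1) - i(1,0) = (-3 - i, -1).
A real fundamental pair from Re and Im of e^((3+3i)t)v: X_1 = e^(3t)(cos(3t)·(-3,-1) + sin(3t)·(1,0)), X_2 = e^(3t)(sin(3t)·(-3,-1) - cos(3t)·(1,0)).
General solution: K_1X_1 + K_2X_2.

x(t) = K_1e^(3t)sin(3t) - 3K_1e^(3t)cos(3t) - 3K_2e^(3t)sin(3t) - K_2e^(3t)cos(3t), z(t) = -K_1e^(3t)cos(3t) - K_2e^(3t)sin(3t)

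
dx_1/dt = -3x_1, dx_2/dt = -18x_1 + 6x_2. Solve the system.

Coefficient matrix A = [[-3, 0], [-18, 6]].
Characteristic polynomial det(A - λI) = λ^2 - 3λ - 18 = 0.
Eigenvalues λ = -3, 6.
For λ=-3: (A-λI) row 2 is [-18, 9], so an eigenvector is (-1, -2).
For λ=6: (A-λI) row 1 is [-9, 0], so an eigenvector is (0, -1).
General solution: K_1e^(-3t)(-1,-2) + K_2e^(6t)(0,-1).

x_1(t) = -K_1e^(-3t), x_2(t) = -2K_1e^(-3t) - K_2e^(6t)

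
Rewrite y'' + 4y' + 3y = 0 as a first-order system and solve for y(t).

Let x_1 = y, x_2 = y'. Then x_1' = x_2 and x_2' = -3x_1 - 4x_2.
A = [[0,1],[-3,-4]]; det(A-λI) = λ^2 + 4λ + 3.
Eigenvalues λ = -1, -3 with eigenvectors (1,-1), (1,-3).

y(t) = c_1e^(-t) + c_2e^(-3t)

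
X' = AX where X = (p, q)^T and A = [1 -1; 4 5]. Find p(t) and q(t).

p(t) = -C_1e^(3t) - C_2te^(3t) + 2C_2e^(3t), q(t) = 2C_1e^(3t) + 2C_2te^(3t) - 3C_2e^(3t)

Coefficient matrix A = [[1, -1], [4, 5]].
Characteristic polynomial det(A - λI) = λ^2 - 6λ + 9 = 0.
Single eigenvalue λ = 3 with algebraic multiplicity 2.
Eigenvector v = (-1,2); generalized eigenvector w with (A-λI)w=v is (2,-3).
General solution: e^(3t)[C_1·v + C_2·(t·v + w)].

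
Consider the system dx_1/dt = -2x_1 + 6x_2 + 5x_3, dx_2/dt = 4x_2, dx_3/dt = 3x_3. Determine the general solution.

Coefficient matrix A = [[-2, 6, 5], [0, 4, 0], [0, 0, 3]].
det(A - λI) = 0 gives eigenvalues λ = 3, 4, -2.
For λ=3: eigenvector (1,0,1).
For λ=4: eigenvector (1,1,0).
For λ=-2: eigenvector (1,0,0).
General solution: C_1e^(3t)(1,0,1) + C_2e^(4t)(1,1,0) + C_3e^(-2t)(1,0,0).

x_1(t) = C_1e^(3t) + C_2e^(4t) + C_3e^(-2t), x_2(t) = C_2e^(4t), x_3(t) = C_1e^(3t)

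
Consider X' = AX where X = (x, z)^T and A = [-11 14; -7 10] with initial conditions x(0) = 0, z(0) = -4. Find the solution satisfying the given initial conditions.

Coefficient matrix A = [[-11, 14], [-7, 10]].
Characteristic polynomial det(A - λI) = λ^2 + λ - 12 = 0.
Eigenvalues λ = 3, -4.
For λ=3: (A-λI) row 1 is [-14, 14], so an eigenvector is (-1, -1).
For λ=-4: (A-λI) row 1 is [-7, 14], so an eigenvector is (2, 1).
General solution: c_1e^(3t)(-1,-1) + c_2e^(-4t)(2,1).
Applying x(0)=0, z(0)=-4 gives c_1=8, c_2=4.

x(t) = -8e^(3t) + 8e^(-4t), z(t) = -8e^(3t) + 4e^(-4t)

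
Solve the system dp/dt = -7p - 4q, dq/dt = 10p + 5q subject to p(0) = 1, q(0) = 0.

p(t) = -3e^(-t)sin(2t) + e^(-t)cos(2t), q(t) = 5e^(-t)sin(2t)

Coefficient matrix A = [[-7, -4], [10, 5]].
Characteristic polynomial det(A - λI) = λ^2 + 2λ + 5 = 0.
Eigenvalues λ = -1 ± 2i (complex conjugate pair).
For λ=-1+2i: an eigenvector is (-1,2) - i(-1,1) = (-1 + i, 2 - i).
A real fundamental pair from Re and Im of e^((-1+2i)t)v: X_1 = e^(-t)(cos(2t)·(-1,2) + sin(2t)·(-1,1)), X_2 = e^(-t)(sin(2t)·(-1,2) - cos(2t)·(-1,1)).
General solution: K_1X_1 + K_2X_2.
Applying p(0)=1, q(0)=0 gives K_1=1, K_2=2.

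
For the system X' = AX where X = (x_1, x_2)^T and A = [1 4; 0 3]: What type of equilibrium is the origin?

A = [[1,4],[0,3]]; det(A-λI) = λ^2 - 4λ + 3.
λ = 3, 1: both positive.

unstable node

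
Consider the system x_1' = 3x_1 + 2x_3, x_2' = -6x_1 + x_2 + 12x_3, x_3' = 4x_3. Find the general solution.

Coefficient matrix A = [[3, 0, 2], [-6, 1, 12], [0, 0, 4]].
det(A - λI) = 0 gives eigenvalues λ = 3, 4, 1.
For λ=3: eigenvector (1,-3,0).
For λ=4: eigenvector (2,0,1).
For λ=1: eigenvector (0,1,0).
General solution: C_1e^(3t)(1,-3,0) + C_2e^(4t)(2,0,1) + C_3e^(t)(0,1,0).

x_1(t) = C_1e^(3t) + 2C_2e^(4t), x_2(t) = -3C_1e^(3t) + C_3e^(t), x_3(t) = C_2e^(4t)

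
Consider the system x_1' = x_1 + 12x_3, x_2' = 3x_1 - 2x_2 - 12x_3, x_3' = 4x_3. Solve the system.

Coefficient matrix A = [[1, 0, 12], [3, -2, -12], [0, 0, 4]].
det(A - λI) = 0 gives eigenvalues λ = 1, -2, 4.
For λ=1: eigenvector (1,1,0).
For λ=-2: eigenvector (0,1,0).
For λ=4: eigenvector (4,0,1).
General solution: C_1e^(t)(1,1,0) + C_2e^(-2t)(0,1,0) + C_3e^(4t)(4,0,1).

x_1(t) = C_1e^(t) + 4C_3e^(4t), x_2(t) = C_1e^(t) + C_2e^(-2t), x_3(t) = C_3e^(4t)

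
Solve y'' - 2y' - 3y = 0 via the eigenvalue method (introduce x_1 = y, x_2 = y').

y(t) = c_1e^(-t) + c_2e^(3t)

Let x_1 = y, x_2 = y'. Then x_1' = x_2 and x_2' = 3x_1 + 2x_2.
A = [[0,1],[3,2]]; det(A-λI) = λ^2 - 2λ - 3.
Eigenvalues λ = -1, 3 with eigenvectors (1,-1), (1,3).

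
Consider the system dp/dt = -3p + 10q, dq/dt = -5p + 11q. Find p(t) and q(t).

Coefficient matrix A = [[-3, 10], [-5, 11]].
Characteristic polynomial det(A - λI) = λ^2 - 8λ + 17 = 0.
Eigenvalues λ = 4 ± i (complex conjugate pair).
For λ=4+i: an eigenvector is (-3,-2) - i(1,1) = (-3 - i, -2 - i).
A real fundamental pair from Re and Im of e^((4+i)t)v: X_1 = e^(4t)(cos(t)·(-3,-2) + sin(t)·(1,1)), X_2 = e^(4t)(sin(t)·(-3,-2) - cos(t)·(1,1)).
General solution: c_1X_1 + c_2X_2.

p(t) = c_1e^(4t)sin(t) - 3c_1e^(4t)cos(t) - 3c_2e^(4t)sin(t) - c_2e^(4t)cos(t), q(t) = c_1e^(4t)sin(t) - 2c_1e^(4t)cos(t) - 2c_2e^(4t)sin(t) - c_2e^(4t)cos(t)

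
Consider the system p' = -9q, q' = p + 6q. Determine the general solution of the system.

p(t) = -3C_1e^(3t) - 3C_2te^(3t) + C_2e^(3t), q(t) = C_1e^(3t) + C_2te^(3t)

Coefficient matrix A = [[0, -9], [1, 6]].
Characteristic polynomial det(A - λI) = λ^2 - 6λ + 9 = 0.
Single eigenvalue λ = 3 with algebraic multiplicity 2.
Eigenvector v = (-3,1); generalized eigenvector w with (A-λI)w=v is (1,0).
General solution: e^(3t)[C_1·v + C_2·(t·v + w)].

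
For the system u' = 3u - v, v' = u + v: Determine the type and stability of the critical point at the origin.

A = [[3,-1],[1,1]]; det(A-λI) = λ^2 - 4λ + 4.
repeated λ = 2 with a single eigenvector.

unstable improper node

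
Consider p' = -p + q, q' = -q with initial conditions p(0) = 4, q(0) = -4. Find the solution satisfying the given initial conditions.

p(t) = -4te^(-t) + 4e^(-t), q(t) = -4e^(-t)

Coefficient matrix A = [[-1, 1], [0, -1]].
Characteristic polynomial det(A - λI) = λ^2 + 2λ + 1 = 0.
Single eigenvalue λ = -1 with algebraic multiplicity 2.
Eigenvector v = (1,0); generalized eigenvector w with (A-λI)w=v is (3,1).
General solution: e^(-t)[C_1·v + C_2·(t·v + w)].
Applying p(0)=4, q(0)=-4 gives C_1=16, C_2=-4.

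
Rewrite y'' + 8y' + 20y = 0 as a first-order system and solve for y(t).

y(t) = C_1e^(-4t)cos(2t) + C_2e^(-4t)sin(2t)

Let x_1 = y, x_2 = y'. Then x_1' = x_2 and x_2' = -20x_1 - 8x_2.
A = [[0,1],[-20,-8]]; det(A-λI) = λ^2 + 8λ + 20.
Eigenvalues λ = -4 ± 2i.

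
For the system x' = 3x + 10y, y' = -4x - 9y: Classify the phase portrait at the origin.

A = [[3,10],[-4,-9]]; det(A-λI) = λ^2 + 6λ + 13.
λ = -3 ± 2i: negative real part.

stable spiral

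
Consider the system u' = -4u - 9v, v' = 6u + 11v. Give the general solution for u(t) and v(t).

Coefficient matrix A = [[-4, -9], [6, 11]].
Characteristic polynomial det(A - λI) = λ^2 - 7λ + 10 = 0.
Eigenvalues λ = 2, 5.
For λ=2: (A-λI) row 1 is [-6, -9], so an eigenvector is (3, -2).
For λ=5: (A-λI) row 1 is [-9, -9], so an eigenvector is (1, -1).
General solution: C_1e^(2t)(3,-2) + C_2e^(5t)(1,-1).

u(t) = 3C_1e^(2t) + C_2e^(5t), v(t) = -2C_1e^(2t) - C_2e^(5t)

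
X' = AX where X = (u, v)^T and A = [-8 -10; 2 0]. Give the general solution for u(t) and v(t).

u(t) = 2C_1e^(-4t)sin(2t) - C_1e^(-4t)cos(2t) - C_2e^(-4t)sin(2t) - 2C_2e^(-4t)cos(2t), v(t) = -C_1e^(-4t)sin(2t) + C_2e^(-4t)cos(2t)

Coefficient matrix A = [[-8, -10], [2, 0]].
Characteristic polynomial det(A - λI) = λ^2 + 8λ + 20 = 0.
Eigenvalues λ = -4 ± 2i (complex conjugate pair).
For λ=-4+2i: an eigenvector is (-1,0) - i(2,-1) = (-1 - 2i, 0 + i).
A real fundamental pair from Re and Im of e^((-4+2i)t)v: X_1 = e^(-4t)(cos(2t)·(-1,0) + sin(2t)·(2,-1)), X_2 = e^(-4t)(sin(2t)·(-1,0) - cos(2t)·(2,-1)).
General solution: C_1X_1 + C_2X_2.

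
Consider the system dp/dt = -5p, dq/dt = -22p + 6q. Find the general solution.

Coefficient matrix A = [[-5, 0], [-22, 6]].
Characteristic polynomial det(A - λI) = λ^2 - λ - 30 = 0.
Eigenvalues λ = -5, 6.
For λ=-5: (A-λI) row 2 is [-22, 11], so an eigenvector is (1, 2).
For λ=6: (A-λI) row 1 is [-11, 0], so an eigenvector is (0, -1).
General solution: K_1e^(-5t)(1,2) + K_2e^(6t)(0,-1).

p(t) = K_1e^(-5t), q(t) = 2K_1e^(-5t) - K_2e^(6t)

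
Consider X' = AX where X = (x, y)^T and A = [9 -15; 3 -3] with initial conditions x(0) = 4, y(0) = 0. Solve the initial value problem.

Coefficient matrix A = [[9, -15], [3, -3]].
Characteristic polynomial det(A - λI) = λ^2 - 6λ + 18 = 0.
Eigenvalues λ = 3 ± 3i (complex conjugate pair).
For λ=3+3i: an eigenvector is (1,0) - i(2,1) = (1 - 2i, 0 - i).
A real fundamental pair from Re and Im of e^((3+3i)t)v: X_1 = e^(3t)(cos(3t)·(1,0) + sin(3t)·(2,1)), X_2 = e^(3t)(sin(3t)·(1,0) - cos(3t)·(2,1)).
General solution: C_1X_1 + C_2X_2.
Applying x(0)=4, y(0)=0 gives C_1=4, C_2=0.

x(t) = 8e^(3t)sin(3t) + 4e^(3t)cos(3t), y(t) = 4e^(3t)sin(3t)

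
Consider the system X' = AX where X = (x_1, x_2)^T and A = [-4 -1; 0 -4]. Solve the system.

x_1(t) = -K_1e^(-4t) - K_2te^(-4t) - 3K_2e^(-4t), x_2(t) = K_2e^(-4t)

Coefficient matrix A = [[-4, -1], [0, -4]].
Characteristic polynomial det(A - λI) = λ^2 + 8λ + 16 = 0.
Single eigenvalue λ = -4 with algebraic multiplicity 2.
Eigenvector v = (-1,0); generalized eigenvector w with (A-λI)w=v is (-3,1).
General solution: e^(-4t)[K_1·v + K_2·(t·v + w)].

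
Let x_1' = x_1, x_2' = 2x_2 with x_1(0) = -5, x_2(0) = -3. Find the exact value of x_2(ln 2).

A = [[1,0],[0,2]]; eigenvalues λ = 2, 1.
Eigenvectors: (0,-1) for λ=2, (1,0) for λ=1.
From the initial condition, c_1 = 3, c_2 = -5.
x_2(ln 2) = (3)(2^2)(-1) + (-5)(2^1)(0) = -12.

-12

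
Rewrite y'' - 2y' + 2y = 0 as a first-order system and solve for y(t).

Let x_1 = y, x_2 = y'. Then x_1' = x_2 and x_2' = -2x_1 + 2x_2.
A = [[0,1],[-2,2]]; det(A-λI) = λ^2 - 2λ + 2.
Eigenvalues λ = 1 ± i.

y(t) = K_1e^(t)cos(t) + K_2e^(t)sin(t)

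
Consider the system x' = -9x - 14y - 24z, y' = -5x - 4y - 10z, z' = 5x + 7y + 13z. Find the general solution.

x(t) = -2C_1e^(3t) + C_2e^(t) + 2C_3e^(-4t), y(t) = C_2e^(t) + C_3e^(-4t), z(t) = C_1e^(3t) - C_2e^(t) - C_3e^(-4t)

Coefficient matrix A = [[-9, -14, -24], [-5, -4, -10], [5, 7, 13]].
det(A - λI) = 0 gives eigenvalues λ = 3, 1, -4.
For λ=3: eigenvector (-2,0,1).
For λ=1: eigenvector (1,1,-1).
For λ=-4: eigenvector (2,1,-1).
General solution: C_1e^(3t)(-2,0,1) + C_2e^(t)(1,1,-1) + C_3e^(-4t)(2,1,-1).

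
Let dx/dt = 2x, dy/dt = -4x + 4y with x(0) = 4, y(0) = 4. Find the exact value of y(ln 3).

-252

A = [[2,0],[-4,4]]; eigenvalues λ = 2, 4.
Eigenvectors: (-1,-2) for λ=2, (0,-1) for λ=4.
From the initial condition, c_1 = -4, c_2 = 4.
y(ln 3) = (-4)(3^2)(-2) + (4)(3^4)(-1) = -252.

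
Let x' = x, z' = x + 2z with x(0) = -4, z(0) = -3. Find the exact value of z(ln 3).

A = [[1,0],[1,2]]; eigenvalues λ = 1, 2.
Eigenvectors: (1,-1) for λ=1, (0,-1) for λ=2.
From the initial condition, c_1 = -4, c_2 = 7.
z(ln 3) = (-4)(3^1)(-1) + (7)(3^2)(-1) = -51.

-51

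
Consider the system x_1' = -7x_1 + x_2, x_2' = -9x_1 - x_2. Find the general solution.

Coefficient matrix A = [[-7, 1], [-9, -1]].
Characteristic polynomial det(A - λI) = λ^2 + 8λ + 16 = 0.
Single eigenvalue λ = -4 with algebraic multiplicity 2.
Eigenvector v = (-1,-3); generalized eigenvector w with (A-λI)w=v is (1,2).
General solution: e^(-4t)[C_1·v + C_2·(t·v + w)].

x_1(t) = -C_1e^(-4t) - C_2te^(-4t) + C_2e^(-4t), x_2(t) = -3C_1e^(-4t) - 3C_2te^(-4t) + 2C_2e^(-4t)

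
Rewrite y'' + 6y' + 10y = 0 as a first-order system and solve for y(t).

Let x_1 = y, x_2 = y'. Then x_1' = x_2 and x_2' = -10x_1 - 6x_2.
A = [[0,1],[-10,-6]]; det(A-λI) = λ^2 + 6λ + 10.
Eigenvalues λ = -3 ± i.

y(t) = C_1e^(-3t)cos(t) + C_2e^(-3t)sin(t)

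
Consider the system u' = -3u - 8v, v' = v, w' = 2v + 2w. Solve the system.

Coefficient matrix A = [[-3, -8, 0], [0, 1, 0], [0, 2, 2]].
det(A - λI) = 0 gives eigenvalues λ = -3, 1, 2.
For λ=-3: eigenvector (1,0,0).
For λ=1: eigenvector (-2,1,-2).
For λ=2: eigenvector (0,0,1).
General solution: K_1e^(-3t)(1,0,0) + K_2e^(t)(-2,1,-2) + K_3e^(2t)(0,0,1).

u(t) = K_1e^(-3t) - 2K_2e^(t), v(t) = K_2e^(t), w(t) = -2K_2e^(t) + K_3e^(2t)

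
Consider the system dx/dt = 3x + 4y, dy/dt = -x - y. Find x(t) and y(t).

Coefficient matrix A = [[3, 4], [-1, -1]].
Characteristic polynomial det(A - λI) = λ^2 - 2λ + 1 = 0.
Single eigenvalue λ = 1 with algebraic multiplicity 2.
Eigenvector v = (-2,1); generalized eigenvector w with (A-λI)w=v is (3,-2).
General solution: e^(t)[C_1·v + C_2·(t·v + w)].

x(t) = -2C_1e^(t) - 2C_2te^(t) + 3C_2e^(t), y(t) = C_1e^(t) + C_2te^(t) - 2C_2e^(t)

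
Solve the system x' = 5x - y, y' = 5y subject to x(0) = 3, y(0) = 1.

Coefficient matrix A = [[5, -1], [0, 5]].
Characteristic polynomial det(A - λI) = λ^2 - 10λ + 25 = 0.
Single eigenvalue λ = 5 with algebraic multiplicity 2.
Eigenvector v = (-1,0); generalized eigenvector w with (A-λI)w=v is (-1,1).
General solution: e^(5t)[c_1·v + c_2·(t·v + w)].
Applying x(0)=3, y(0)=1 gives c_1=-4, c_2=1.

x(t) = -te^(5t) + 3e^(5t), y(t) = e^(5t)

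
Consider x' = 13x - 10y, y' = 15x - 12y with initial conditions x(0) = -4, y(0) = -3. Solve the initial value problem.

x(t) = -6e^(3t) + 2e^(-2t), y(t) = -6e^(3t) + 3e^(-2t)

Coefficient matrix A = [[13, -10], [15, -12]].
Characteristic polynomial det(A - λI) = λ^2 - λ - 6 = 0.
Eigenvalues λ = -2, 3.
For λ=-2: (A-λI) row 1 is [15, -10], so an eigenvector is (2, 3).
For λ=3: (A-λI) row 1 is [10, -10], so an eigenvector is (1, 1).
General solution: C_1e^(-2t)(2,3) + C_2e^(3t)(1,1).
Applying x(0)=-4, y(0)=-3 gives C_1=1, C_2=-6.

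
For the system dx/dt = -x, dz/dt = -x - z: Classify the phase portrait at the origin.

stable improper node

A = [[-1,0],[-1,-1]]; det(A-λI) = λ^2 + 2λ + 1.
repeated λ = -1 with a single eigenvector.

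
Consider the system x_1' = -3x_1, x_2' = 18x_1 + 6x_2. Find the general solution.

x_1(t) = -K_2e^(-3t), x_2(t) = K_1e^(6t) + 2K_2e^(-3t)

Coefficient matrix A = [[-3, 0], [18, 6]].
Characteristic polynomial det(A - λI) = λ^2 - 3λ - 18 = 0.
Eigenvalues λ = 6, -3.
For λ=6: (A-λI) row 1 is [-9, 0], so an eigenvector is (0, 1).
For λ=-3: (A-λI) row 2 is [18, 9], so an eigenvector is (-1, 2).
General solution: K_1e^(6t)(0,1) + K_2e^(-3t)(-1,2).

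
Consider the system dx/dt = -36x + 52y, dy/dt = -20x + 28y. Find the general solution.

Coefficient matrix A = [[-36, 52], [-20, 28]].
Characteristic polynomial det(A - λI) = λ^2 + 8λ + 32 = 0.
Eigenvalues λ = -4 ± 4i (complex conjugate pair).
For λ=-4+4i: an eigenvector is (3,2) - i(2,1) = (3 - 2i, 2 - i).
A real fundamental pair from Re and Im of e^((-4+4i)t)v: X_1 = e^(-4t)(cos(4t)·(3,2) + sin(4t)·(2,1)), X_2 = e^(-4t)(sin(4t)·(3,2) - cos(4t)·(2,1)).
General solution: c_1X_1 + c_2X_2.

x(t) = 2c_1e^(-4t)sin(4t) + 3c_1e^(-4t)cos(4t) + 3c_2e^(-4t)sin(4t) - 2c_2e^(-4t)cos(4t), y(t) = c_1e^(-4t)sin(4t) + 2c_1e^(-4t)cos(4t) + 2c_2e^(-4t)sin(4t) - c_2e^(-4t)cos(4t)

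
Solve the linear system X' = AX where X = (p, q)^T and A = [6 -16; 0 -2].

p(t) = -2c_1e^(-2t) + c_2e^(6t), q(t) = -c_1e^(-2t)

Coefficient matrix A = [[6, -16], [0, -2]].
Characteristic polynomial det(A - λI) = λ^2 - 4λ - 12 = 0.
Eigenvalues λ = -2, 6.
For λ=-2: (A-λI) row 1 is [8, -16], so an eigenvector is (-2, -1).
For λ=6: (A-λI) row 1 is [0, -16], so an eigenvector is (1, 0).
General solution: c_1e^(-2t)(-2,-1) + c_2e^(6t)(1,0).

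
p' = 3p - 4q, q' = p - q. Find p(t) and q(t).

Coefficient matrix A = [[3, -4], [1, -1]].
Characteristic polynomial det(A - λI) = λ^2 - 2λ + 1 = 0.
Single eigenvalue λ = 1 with algebraic multiplicity 2.
Eigenvector v = (2,1); generalized eigenvector w with (A-λI)w=v is (3,1).
General solution: e^(t)[c_1·v + c_2·(t·v + w)].

p(t) = 2c_1e^(t) + 2c_2te^(t) + 3c_2e^(t), q(t) = c_1e^(t) + c_2te^(t) + c_2e^(t)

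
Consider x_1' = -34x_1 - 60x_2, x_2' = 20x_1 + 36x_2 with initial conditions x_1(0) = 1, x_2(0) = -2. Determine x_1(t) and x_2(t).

x_1(t) = 9e^(6t) - 8e^(-4t), x_2(t) = -6e^(6t) + 4e^(-4t)

Coefficient matrix A = [[-34, -60], [20, 36]].
Characteristic polynomial det(A - λI) = λ^2 - 2λ - 24 = 0.
Eigenvalues λ = -4, 6.
For λ=-4: (A-λI) row 1 is [-30, -60], so an eigenvector is (2, -1).
For λ=6: (A-λI) row 1 is [-40, -60], so an eigenvector is (-3, 2).
General solution: c_1e^(-4t)(2,-1) + c_2e^(6t)(-3,2).
Applying x_1(0)=1, x_2(0)=-2 gives c_1=-4, c_2=-3.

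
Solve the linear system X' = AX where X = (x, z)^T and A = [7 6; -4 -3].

x(t) = K_1e^(t) + 3K_2e^(3t), z(t) = -K_1e^(t) - 2K_2e^(3t)

Coefficient matrix A = [[7, 6], [-4, -3]].
Characteristic polynomial det(A - λI) = λ^2 - 4λ + 3 = 0.
Eigenvalues λ = 1, 3.
For λ=1: (A-λI) row 1 is [6, 6], so an eigenvector is (1, -1).
For λ=3: (A-λI) row 1 is [4, 6], so an eigenvector is (3, -2).
General solution: K_1e^(t)(1,-1) + K_2e^(3t)(3,-2).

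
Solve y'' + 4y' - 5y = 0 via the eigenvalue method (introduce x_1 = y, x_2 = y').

y(t) = C_1e^(-5t) + C_2e^(t)

Let x_1 = y, x_2 = y'. Then x_1' = x_2 and x_2' = 5x_1 - 4x_2.
A = [[0,1],[5,-4]]; det(A-λI) = λ^2 + 4λ - 5.
Eigenvalues λ = -5, 1 with eigenvectors (1,-5), (1,1).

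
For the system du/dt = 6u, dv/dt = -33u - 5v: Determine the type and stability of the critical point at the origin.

saddle

A = [[6,0],[-33,-5]]; det(A-λI) = λ^2 - λ - 30.
λ = -5, 6: opposite signs.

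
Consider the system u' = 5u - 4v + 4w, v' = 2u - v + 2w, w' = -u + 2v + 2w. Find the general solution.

Coefficient matrix A = [[5, -4, 4], [2, -1, 2], [-1, 2, 2]].
det(A - λI) = 0 gives eigenvalues λ = 1, 3, 2.
For λ=1: eigenvector (-3,-2,1).
For λ=3: eigenvector (2,1,0).
For λ=2: eigenvector (-4,-2,1).
General solution: c_1e^(t)(-3,-2,1) + c_2e^(3t)(2,1,0) + c_3e^(2t)(-4,-2,1).

u(t) = -3c_1e^(t) + 2c_2e^(3t) - 4c_3e^(2t), v(t) = -2c_1e^(t) + c_2e^(3t) - 2c_3e^(2t), w(t) = c_1e^(t) + c_3e^(2t)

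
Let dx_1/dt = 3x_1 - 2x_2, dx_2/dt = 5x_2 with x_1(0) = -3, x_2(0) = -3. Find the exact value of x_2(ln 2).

-96

A = [[3,-2],[0,5]]; eigenvalues λ = 5, 3.
Eigenvectors: (1,-1) for λ=5, (-1,0) for λ=3.
From the initial condition, c_1 = 3, c_2 = 6.
x_2(ln 2) = (3)(2^5)(-1) + (6)(2^3)(0) = -96.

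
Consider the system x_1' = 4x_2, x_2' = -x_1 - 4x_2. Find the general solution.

x_1(t) = -2c_1e^(-2t) - 2c_2te^(-2t) - c_2e^(-2t), x_2(t) = c_1e^(-2t) + c_2te^(-2t)

Coefficient matrix A = [[0, 4], [-1, -4]].
Characteristic polynomial det(A - λI) = λ^2 + 4λ + 4 = 0.
Single eigenvalue λ = -2 with algebraic multiplicity 2.
Eigenvector v = (-2,1); generalized eigenvector w with (A-λI)w=v is (-1,0).
General solution: e^(-2t)[c_1·v + c_2·(t·v + w)].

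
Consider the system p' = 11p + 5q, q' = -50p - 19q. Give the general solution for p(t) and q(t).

Coefficient matrix A = [[11, 5], [-50, -19]].
Characteristic polynomial det(A - λI) = λ^2 + 8λ + 41 = 0.
Eigenvalues λ = -4 ± 5i (complex conjugate pair).
For λ=-4+5i: an eigenvector is (1,-3) - i(0,-1) = (1, -3 + i).
A real fundamental pair from Re and Im of e^((-4+5i)t)v: X_1 = e^(-4t)(cos(5t)·(1,-3) + sin(5t)·(0,-1)), X_2 = e^(-4t)(sin(5t)·(1,-3) - cos(5t)·(0,-1)).
General solution: c_1X_1 + c_2X_2.

p(t) = c_1e^(-4t)cos(5t) + c_2e^(-4t)sin(5t), q(t) = -c_1e^(-4t)sin(5t) - 3c_1e^(-4t)cos(5t) - 3c_2e^(-4t)sin(5t) + c_2e^(-4t)cos(5t)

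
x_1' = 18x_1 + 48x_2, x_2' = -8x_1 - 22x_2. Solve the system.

x_1(t) = -2c_1e^(-6t) - 3c_2e^(2t), x_2(t) = c_1e^(-6t) + c_2e^(2t)

Coefficient matrix A = [[18, 48], [-8, -22]].
Characteristic polynomial det(A - λI) = λ^2 + 4λ - 12 = 0.
Eigenvalues λ = -6, 2.
For λ=-6: (A-λI) row 1 is [24, 48], so an eigenvector is (-2, 1).
For λ=2: (A-λI) row 1 is [16, 48], so an eigenvector is (-3, 1).
General solution: c_1e^(-6t)(-2,1) + c_2e^(2t)(-3,1).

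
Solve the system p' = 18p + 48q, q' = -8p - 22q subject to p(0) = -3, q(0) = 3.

Coefficient matrix A = [[18, 48], [-8, -22]].
Characteristic polynomial det(A - λI) = λ^2 + 4λ - 12 = 0.
Eigenvalues λ = 2, -6.
For λ=2: (A-λI) row 1 is [16, 48], so an eigenvector is (3, -1).
For λ=-6: (A-λI) row 1 is [24, 48], so an eigenvector is (-2, 1).
General solution: c_1e^(2t)(3,-1) + c_2e^(-6t)(-2,1).
Applying p(0)=-3, q(0)=3 gives c_1=3, c_2=6.

p(t) = 9e^(2t) - 12e^(-6t), q(t) = -3e^(2t) + 6e^(-6t)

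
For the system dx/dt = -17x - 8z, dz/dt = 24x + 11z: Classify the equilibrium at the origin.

A = [[-17,-8],[24,11]]; det(A-λI) = λ^2 + 6λ + 5.
λ = -1, -5: both negative.

stable node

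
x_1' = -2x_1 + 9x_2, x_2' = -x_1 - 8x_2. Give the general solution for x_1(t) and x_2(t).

Coefficient matrix A = [[-2, 9], [-1, -8]].
Characteristic polynomial det(A - λI) = λ^2 + 10λ + 25 = 0.
Single eigenvalue λ = -5 with algebraic multiplicity 2.
Eigenvector v = (-3,1); generalized eigenvector w with (A-λI)w=v is (2,-1).
General solution: e^(-5t)[C_1·v + C_2·(t·v + w)].

x_1(t) = -3C_1e^(-5t) - 3C_2te^(-5t) + 2C_2e^(-5t), x_2(t) = C_1e^(-5t) + C_2te^(-5t) - C_2e^(-5t)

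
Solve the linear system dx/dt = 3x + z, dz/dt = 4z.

Coefficient matrix A = [[3, 1], [0, 4]].
Characteristic polynomial det(A - λI) = λ^2 - 7λ + 12 = 0.
Eigenvalues λ = 3, 4.
For λ=3: (A-λI) row 1 is [0, 1], so an eigenvector is (1, 0).
For λ=4: (A-λI) row 1 is [-1, 1], so an eigenvector is (-1, -1).
General solution: C_1e^(3t)(1,0) + C_2e^(4t)(-1,-1).

x(t) = C_1e^(3t) - C_2e^(4t), z(t) = -C_2e^(4t)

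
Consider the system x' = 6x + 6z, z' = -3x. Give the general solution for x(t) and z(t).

x(t) = -K_1e^(3t)sin(3t) - K_1e^(3t)cos(3t) - K_2e^(3t)sin(3t) + K_2e^(3t)cos(3t), z(t) = K_1e^(3t)sin(3t) - K_2e^(3t)cos(3t)

Coefficient matrix A = [[6, 6], [-3, 0]].
Characteristic polynomial det(A - λI) = λ^2 - 6λ + 18 = 0.
Eigenvalues λ = 3 ± 3i (complex conjugate pair).
For λ=3+3i: an eigenvector is (-1,0) - i(-1,1) = (-1 + i, 0 - i).
A real fundamental pair from Re and Im of e^((3+3i)t)v: X_1 = e^(3t)(cos(3t)·(-1,0) + sin(3t)·(-1,1)), X_2 = e^(3t)(sin(3t)·(-1,0) - cos(3t)·(-1,1)).
General solution: K_1X_1 + K_2X_2.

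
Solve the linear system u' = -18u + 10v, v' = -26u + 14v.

Coefficient matrix A = [[-18, 10], [-26, 14]].
Characteristic polynomial det(A - λI) = λ^2 + 4λ + 8 = 0.
Eigenvalues λ = -2 ± 2i (complex conjugate pair).
For λ=-2+2i: an eigenvector is (2,3) - i(-1,-2) = (2 + i, 3 + 2i).
A real fundamental pair from Re and Im of e^((-2+2i)t)v: X_1 = e^(-2t)(cos(2t)·(2,3) + sin(2t)·(-1,-2)), X_2 = e^(-2t)(sin(2t)·(2,3) - cos(2t)·(-1,-2)).
General solution: c_1X_1 + c_2X_2.

u(t) = -c_1e^(-2t)sin(2t) + 2c_1e^(-2t)cos(2t) + 2c_2e^(-2t)sin(2t) + c_2e^(-2t)cos(2t), v(t) = -2c_1e^(-2t)sin(2t) + 3c_1e^(-2t)cos(2t) + 3c_2e^(-2t)sin(2t) + 2c_2e^(-2t)cos(2t)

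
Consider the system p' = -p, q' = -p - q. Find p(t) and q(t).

Coefficient matrix A = [[-1, 0], [-1, -1]].
Characteristic polynomial det(A - λI) = λ^2 + 2λ + 1 = 0.
Single eigenvalue λ = -1 with algebraic multiplicity 2.
Eigenvector v = (0,1); generalized eigenvector w with (A-λI)w=v is (-1,2).
General solution: e^(-t)[c_1·v + c_2·(t·v + w)].

p(t) = -c_2e^(-t), q(t) = c_1e^(-t) + c_2te^(-t) + 2c_2e^(-t)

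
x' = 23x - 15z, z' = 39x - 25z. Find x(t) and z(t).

Coefficient matrix A = [[23, -15], [39, -25]].
Characteristic polynomial det(A - λI) = λ^2 + 2λ + 10 = 0.
Eigenvalues λ = -1 ± 3i (complex conjugate pair).
For λ=-1+3i: an eigenvector is (1,2) - i(-2,-3) = (1 + 2i, 2 + 3i).
A real fundamental pair from Re and Im of e^((-1+3i)t)v: X_1 = e^(-t)(cos(3t)·(1,2) + sin(3t)·(-2,-3)), X_2 = e^(-t)(sin(3t)·(1,2) - cos(3t)·(-2,-3)).
General solution: K_1X_1 + K_2X_2.

x(t) = -2K_1e^(-t)sin(3t) + K_1e^(-t)cos(3t) + K_2e^(-t)sin(3t) + 2K_2e^(-t)cos(3t), z(t) = -3K_1e^(-t)sin(3t) + 2K_1e^(-t)cos(3t) + 2K_2e^(-t)sin(3t) + 3K_2e^(-t)cos(3t)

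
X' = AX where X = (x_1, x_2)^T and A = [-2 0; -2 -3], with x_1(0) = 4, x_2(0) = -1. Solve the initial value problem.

x_1(t) = 4e^(-2t), x_2(t) = -8e^(-2t) + 7e^(-3t)

Coefficient matrix A = [[-2, 0], [-2, -3]].
Characteristic polynomial det(A - λI) = λ^2 + 5λ + 6 = 0.
Eigenvalues λ = -2, -3.
For λ=-2: (A-λI) row 2 is [-2, -1], so an eigenvector is (-1, 2).
For λ=-3: (A-λI) row 1 is [1, 0], so an eigenvector is (0, 1).
General solution: c_1e^(-2t)(-1,2) + c_2e^(-3t)(0,1).
Applying x_1(0)=4, x_2(0)=-1 gives c_1=-4, c_2=7.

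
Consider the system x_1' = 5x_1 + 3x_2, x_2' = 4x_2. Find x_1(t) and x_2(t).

Coefficient matrix A = [[5, 3], [0, 4]].
Characteristic polynomial det(A - λI) = λ^2 - 9λ + 20 = 0.
Eigenvalues λ = 4, 5.
For λ=4: (A-λI) row 1 is [1, 3], so an eigenvector is (3, -1).
For λ=5: (A-λI) row 1 is [0, 3], so an eigenvector is (1, 0).
General solution: C_1e^(4t)(3,-1) + C_2e^(5t)(1,0).

x_1(t) = 3C_1e^(4t) + C_2e^(5t), x_2(t) = -C_1e^(4t)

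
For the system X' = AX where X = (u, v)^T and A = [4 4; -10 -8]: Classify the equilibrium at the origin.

A = [[4,4],[-10,-8]]; det(A-λI) = λ^2 + 4λ + 8.
λ = -2 ± 2i: negative real part.

stable spiral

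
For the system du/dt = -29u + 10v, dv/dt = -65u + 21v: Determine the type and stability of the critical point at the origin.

A = [[-29,10],[-65,21]]; det(A-λI) = λ^2 + 8λ + 41.
λ = -4 ± 5i: negative real part.

stable spiral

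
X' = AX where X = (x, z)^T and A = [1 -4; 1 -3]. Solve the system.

Coefficient matrix A = [[1, -4], [1, -3]].
Characteristic polynomial det(A - λI) = λ^2 + 2λ + 1 = 0.
Single eigenvalue λ = -1 with algebraic multiplicity 2.
Eigenvector v = (2,1); generalized eigenvector w with (A-λI)w=v is (1,0).
General solution: e^(-t)[K_1·v + K_2·(t·v + w)].

x(t) = 2K_1e^(-t) + 2K_2te^(-t) + K_2e^(-t), z(t) = K_1e^(-t) + K_2te^(-t)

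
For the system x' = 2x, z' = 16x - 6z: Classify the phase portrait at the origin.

A = [[2,0],[16,-6]]; det(A-λI) = λ^2 + 4λ - 12.
λ = -6, 2: opposite signs.

saddle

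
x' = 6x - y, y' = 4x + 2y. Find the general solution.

x(t) = c_1e^(4t) + c_2te^(4t), y(t) = 2c_1e^(4t) + 2c_2te^(4t) - c_2e^(4t)

Coefficient matrix A = [[6, -1], [4, 2]].
Characteristic polynomial det(A - λI) = λ^2 - 8λ + 16 = 0.
Single eigenvalue λ = 4 with algebraic multiplicity 2.
Eigenvector v = (1,2); generalized eigenvector w with (A-λI)w=v is (0,-1).
General solution: e^(4t)[c_1·v + c_2·(t·v + w)].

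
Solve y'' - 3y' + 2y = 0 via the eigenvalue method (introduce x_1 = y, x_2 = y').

Let x_1 = y, x_2 = y'. Then x_1' = x_2 and x_2' = -2x_1 + 3x_2.
A = [[0,1],[-2,3]]; det(A-λI) = λ^2 - 3λ + 2.
Eigenvalues λ = 1, 2 with eigenvectors (1,1), (1,2).

y(t) = K_1e^(t) + K_2e^(2t)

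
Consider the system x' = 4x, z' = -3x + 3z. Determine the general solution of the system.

Coefficient matrix A = [[4, 0], [-3, 3]].
Characteristic polynomial det(A - λI) = λ^2 - 7λ + 12 = 0.
Eigenvalues λ = 3, 4.
For λ=3: (A-λI) row 1 is [1, 0], so an eigenvector is (0, 1).
For λ=4: (A-λI) row 2 is [-3, -1], so an eigenvector is (1, -3).
General solution: K_1e^(3t)(0,1) + K_2e^(4t)(1,-3).

x(t) = K_2e^(4t), z(t) = K_1e^(3t) - 3K_2e^(4t)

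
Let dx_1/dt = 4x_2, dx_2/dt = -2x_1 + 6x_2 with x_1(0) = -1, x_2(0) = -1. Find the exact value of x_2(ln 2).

-16

A = [[0,4],[-2,6]]; eigenvalues λ = 2, 4.
Eigenvectors: (-2,-1) for λ=2, (-1,-1) for λ=4.
From the initial condition, c_1 = 0, c_2 = 1.
x_2(ln 2) = (0)(2^2)(-1) + (1)(2^4)(-1) = -16.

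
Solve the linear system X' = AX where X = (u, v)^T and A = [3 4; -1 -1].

Coefficient matrix A = [[3, 4], [-1, -1]].
Characteristic polynomial det(A - λI) = λ^2 - 2λ + 1 = 0.
Single eigenvalue λ = 1 with algebraic multiplicity 2.
Eigenvector v = (2,-1); generalized eigenvector w with (A-λI)w=v is (-3,2).
General solution: e^(t)[K_1·v + K_2·(t·v + w)].

u(t) = 2K_1e^(t) + 2K_2te^(t) - 3K_2e^(t), v(t) = -K_1e^(t) - K_2te^(t) + 2K_2e^(t)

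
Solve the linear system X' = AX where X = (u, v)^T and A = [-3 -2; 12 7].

u(t) = -c_1e^(3t) + c_2e^(t), v(t) = 3c_1e^(3t) - 2c_2e^(t)

Coefficient matrix A = [[-3, -2], [12, 7]].
Characteristic polynomial det(A - λI) = λ^2 - 4λ + 3 = 0.
Eigenvalues λ = 3, 1.
For λ=3: (A-λI) row 1 is [-6, -2], so an eigenvector is (-1, 3).
For λ=1: (A-λI) row 1 is [-4, -2], so an eigenvector is (1, -2).
General solution: c_1e^(3t)(-1,3) + c_2e^(t)(1,-2).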